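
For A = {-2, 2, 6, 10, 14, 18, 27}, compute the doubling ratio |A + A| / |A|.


|A| = 7.
Compute A + A by enumerating all 49 pairs.
A + A = {-4, 0, 4, 8, 12, 16, 20, 24, 25, 28, 29, 32, 33, 36, 37, 41, 45, 54}, so |A + A| = 18.
K = |A + A| / |A| = 18/7 (already in lowest terms) ≈ 2.5714.
Reference: AP of size 7 gives K = 13/7 ≈ 1.8571; a fully generic set of size 7 gives K ≈ 4.0000.

|A| = 7, |A + A| = 18, K = 18/7.


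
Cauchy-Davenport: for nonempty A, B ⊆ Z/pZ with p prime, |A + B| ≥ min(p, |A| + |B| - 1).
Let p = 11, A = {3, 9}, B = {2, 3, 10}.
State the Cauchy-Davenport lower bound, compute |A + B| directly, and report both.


Cauchy-Davenport: |A + B| ≥ min(p, |A| + |B| - 1) for A, B nonempty in Z/pZ.
|A| = 2, |B| = 3, p = 11.
CD lower bound = min(11, 2 + 3 - 1) = min(11, 4) = 4.
Compute A + B mod 11 directly:
a = 3: 3+2=5, 3+3=6, 3+10=2
a = 9: 9+2=0, 9+3=1, 9+10=8
A + B = {0, 1, 2, 5, 6, 8}, so |A + B| = 6.
Verify: 6 ≥ 4? Yes ✓.

CD lower bound = 4, actual |A + B| = 6.


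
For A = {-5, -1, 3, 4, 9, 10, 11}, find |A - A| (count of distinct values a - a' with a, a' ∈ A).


A - A = {a - a' : a, a' ∈ A}; |A| = 7.
Bounds: 2|A|-1 ≤ |A - A| ≤ |A|² - |A| + 1, i.e. 13 ≤ |A - A| ≤ 43.
Note: 0 ∈ A - A always (from a - a). The set is symmetric: if d ∈ A - A then -d ∈ A - A.
Enumerate nonzero differences d = a - a' with a > a' (then include -d):
Positive differences: {1, 2, 4, 5, 6, 7, 8, 9, 10, 11, 12, 14, 15, 16}
Full difference set: {0} ∪ (positive diffs) ∪ (negative diffs).
|A - A| = 1 + 2·14 = 29 (matches direct enumeration: 29).

|A - A| = 29


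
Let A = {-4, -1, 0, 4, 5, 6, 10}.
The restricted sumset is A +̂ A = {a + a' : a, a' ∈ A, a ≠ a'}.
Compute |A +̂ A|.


Restricted sumset: A +̂ A = {a + a' : a ∈ A, a' ∈ A, a ≠ a'}.
Equivalently, take A + A and drop any sum 2a that is achievable ONLY as a + a for a ∈ A (i.e. sums representable only with equal summands).
Enumerate pairs (a, a') with a < a' (symmetric, so each unordered pair gives one sum; this covers all a ≠ a'):
  -4 + -1 = -5
  -4 + 0 = -4
  -4 + 4 = 0
  -4 + 5 = 1
  -4 + 6 = 2
  -4 + 10 = 6
  -1 + 0 = -1
  -1 + 4 = 3
  -1 + 5 = 4
  -1 + 6 = 5
  -1 + 10 = 9
  0 + 4 = 4
  0 + 5 = 5
  0 + 6 = 6
  0 + 10 = 10
  4 + 5 = 9
  4 + 6 = 10
  4 + 10 = 14
  5 + 6 = 11
  5 + 10 = 15
  6 + 10 = 16
Collected distinct sums: {-5, -4, -1, 0, 1, 2, 3, 4, 5, 6, 9, 10, 11, 14, 15, 16}
|A +̂ A| = 16
(Reference bound: |A +̂ A| ≥ 2|A| - 3 for |A| ≥ 2, with |A| = 7 giving ≥ 11.)

|A +̂ A| = 16


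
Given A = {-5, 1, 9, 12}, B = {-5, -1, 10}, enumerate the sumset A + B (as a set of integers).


A + B = {a + b : a ∈ A, b ∈ B}.
Enumerate all |A|·|B| = 4·3 = 12 pairs (a, b) and collect distinct sums.
a = -5: -5+-5=-10, -5+-1=-6, -5+10=5
a = 1: 1+-5=-4, 1+-1=0, 1+10=11
a = 9: 9+-5=4, 9+-1=8, 9+10=19
a = 12: 12+-5=7, 12+-1=11, 12+10=22
Collecting distinct sums: A + B = {-10, -6, -4, 0, 4, 5, 7, 8, 11, 19, 22}
|A + B| = 11

A + B = {-10, -6, -4, 0, 4, 5, 7, 8, 11, 19, 22}


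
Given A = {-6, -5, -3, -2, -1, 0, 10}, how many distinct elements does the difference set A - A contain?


A - A = {a - a' : a, a' ∈ A}; |A| = 7.
Bounds: 2|A|-1 ≤ |A - A| ≤ |A|² - |A| + 1, i.e. 13 ≤ |A - A| ≤ 43.
Note: 0 ∈ A - A always (from a - a). The set is symmetric: if d ∈ A - A then -d ∈ A - A.
Enumerate nonzero differences d = a - a' with a > a' (then include -d):
Positive differences: {1, 2, 3, 4, 5, 6, 10, 11, 12, 13, 15, 16}
Full difference set: {0} ∪ (positive diffs) ∪ (negative diffs).
|A - A| = 1 + 2·12 = 25 (matches direct enumeration: 25).

|A - A| = 25


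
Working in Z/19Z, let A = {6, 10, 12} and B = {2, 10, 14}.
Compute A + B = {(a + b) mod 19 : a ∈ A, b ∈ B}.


Work in Z/19Z: reduce every sum a + b modulo 19.
Enumerate all 9 pairs:
a = 6: 6+2=8, 6+10=16, 6+14=1
a = 10: 10+2=12, 10+10=1, 10+14=5
a = 12: 12+2=14, 12+10=3, 12+14=7
Distinct residues collected: {1, 3, 5, 7, 8, 12, 14, 16}
|A + B| = 8 (out of 19 total residues).

A + B = {1, 3, 5, 7, 8, 12, 14, 16}


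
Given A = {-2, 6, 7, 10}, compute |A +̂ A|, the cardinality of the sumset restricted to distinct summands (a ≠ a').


Restricted sumset: A +̂ A = {a + a' : a ∈ A, a' ∈ A, a ≠ a'}.
Equivalently, take A + A and drop any sum 2a that is achievable ONLY as a + a for a ∈ A (i.e. sums representable only with equal summands).
Enumerate pairs (a, a') with a < a' (symmetric, so each unordered pair gives one sum; this covers all a ≠ a'):
  -2 + 6 = 4
  -2 + 7 = 5
  -2 + 10 = 8
  6 + 7 = 13
  6 + 10 = 16
  7 + 10 = 17
Collected distinct sums: {4, 5, 8, 13, 16, 17}
|A +̂ A| = 6
(Reference bound: |A +̂ A| ≥ 2|A| - 3 for |A| ≥ 2, with |A| = 4 giving ≥ 5.)

|A +̂ A| = 6


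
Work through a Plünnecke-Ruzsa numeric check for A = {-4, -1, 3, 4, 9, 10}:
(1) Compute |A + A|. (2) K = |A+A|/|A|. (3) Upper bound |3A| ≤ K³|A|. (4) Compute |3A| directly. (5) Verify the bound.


|A| = 6.
Step 1: Compute A + A by enumerating all 36 pairs.
A + A = {-8, -5, -2, -1, 0, 2, 3, 5, 6, 7, 8, 9, 12, 13, 14, 18, 19, 20}, so |A + A| = 18.
Step 2: Doubling constant K = |A + A|/|A| = 18/6 = 18/6 ≈ 3.0000.
Step 3: Plünnecke-Ruzsa gives |3A| ≤ K³·|A| = (3.0000)³ · 6 ≈ 162.0000.
Step 4: Compute 3A = A + A + A directly by enumerating all triples (a,b,c) ∈ A³; |3A| = 35.
Step 5: Check 35 ≤ 162.0000? Yes ✓.

K = 18/6, Plünnecke-Ruzsa bound K³|A| ≈ 162.0000, |3A| = 35, inequality holds.


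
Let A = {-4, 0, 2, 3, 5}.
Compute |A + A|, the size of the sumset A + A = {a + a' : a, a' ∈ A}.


A + A = {a + a' : a, a' ∈ A}; |A| = 5.
General bounds: 2|A| - 1 ≤ |A + A| ≤ |A|(|A|+1)/2, i.e. 9 ≤ |A + A| ≤ 15.
Lower bound 2|A|-1 is attained iff A is an arithmetic progression.
Enumerate sums a + a' for a ≤ a' (symmetric, so this suffices):
a = -4: -4+-4=-8, -4+0=-4, -4+2=-2, -4+3=-1, -4+5=1
a = 0: 0+0=0, 0+2=2, 0+3=3, 0+5=5
a = 2: 2+2=4, 2+3=5, 2+5=7
a = 3: 3+3=6, 3+5=8
a = 5: 5+5=10
Distinct sums: {-8, -4, -2, -1, 0, 1, 2, 3, 4, 5, 6, 7, 8, 10}
|A + A| = 14

|A + A| = 14


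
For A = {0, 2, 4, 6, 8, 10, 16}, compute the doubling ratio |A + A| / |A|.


|A| = 7.
Compute A + A by enumerating all 49 pairs.
A + A = {0, 2, 4, 6, 8, 10, 12, 14, 16, 18, 20, 22, 24, 26, 32}, so |A + A| = 15.
K = |A + A| / |A| = 15/7 (already in lowest terms) ≈ 2.1429.
Reference: AP of size 7 gives K = 13/7 ≈ 1.8571; a fully generic set of size 7 gives K ≈ 4.0000.

|A| = 7, |A + A| = 15, K = 15/7.


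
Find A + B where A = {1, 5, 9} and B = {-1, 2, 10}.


A + B = {a + b : a ∈ A, b ∈ B}.
Enumerate all |A|·|B| = 3·3 = 9 pairs (a, b) and collect distinct sums.
a = 1: 1+-1=0, 1+2=3, 1+10=11
a = 5: 5+-1=4, 5+2=7, 5+10=15
a = 9: 9+-1=8, 9+2=11, 9+10=19
Collecting distinct sums: A + B = {0, 3, 4, 7, 8, 11, 15, 19}
|A + B| = 8

A + B = {0, 3, 4, 7, 8, 11, 15, 19}


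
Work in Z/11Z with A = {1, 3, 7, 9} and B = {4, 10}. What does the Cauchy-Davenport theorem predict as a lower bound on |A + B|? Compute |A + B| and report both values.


Cauchy-Davenport: |A + B| ≥ min(p, |A| + |B| - 1) for A, B nonempty in Z/pZ.
|A| = 4, |B| = 2, p = 11.
CD lower bound = min(11, 4 + 2 - 1) = min(11, 5) = 5.
Compute A + B mod 11 directly:
a = 1: 1+4=5, 1+10=0
a = 3: 3+4=7, 3+10=2
a = 7: 7+4=0, 7+10=6
a = 9: 9+4=2, 9+10=8
A + B = {0, 2, 5, 6, 7, 8}, so |A + B| = 6.
Verify: 6 ≥ 5? Yes ✓.

CD lower bound = 5, actual |A + B| = 6.


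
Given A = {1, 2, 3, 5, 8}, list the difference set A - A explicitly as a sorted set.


A - A = {a - a' : a, a' ∈ A}.
Compute a - a' for each ordered pair (a, a'):
a = 1: 1-1=0, 1-2=-1, 1-3=-2, 1-5=-4, 1-8=-7
a = 2: 2-1=1, 2-2=0, 2-3=-1, 2-5=-3, 2-8=-6
a = 3: 3-1=2, 3-2=1, 3-3=0, 3-5=-2, 3-8=-5
a = 5: 5-1=4, 5-2=3, 5-3=2, 5-5=0, 5-8=-3
a = 8: 8-1=7, 8-2=6, 8-3=5, 8-5=3, 8-8=0
Collecting distinct values (and noting 0 appears from a-a):
A - A = {-7, -6, -5, -4, -3, -2, -1, 0, 1, 2, 3, 4, 5, 6, 7}
|A - A| = 15

A - A = {-7, -6, -5, -4, -3, -2, -1, 0, 1, 2, 3, 4, 5, 6, 7}


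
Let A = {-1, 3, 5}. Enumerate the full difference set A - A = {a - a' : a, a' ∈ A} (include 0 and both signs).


A - A = {a - a' : a, a' ∈ A}.
Compute a - a' for each ordered pair (a, a'):
a = -1: -1--1=0, -1-3=-4, -1-5=-6
a = 3: 3--1=4, 3-3=0, 3-5=-2
a = 5: 5--1=6, 5-3=2, 5-5=0
Collecting distinct values (and noting 0 appears from a-a):
A - A = {-6, -4, -2, 0, 2, 4, 6}
|A - A| = 7

A - A = {-6, -4, -2, 0, 2, 4, 6}


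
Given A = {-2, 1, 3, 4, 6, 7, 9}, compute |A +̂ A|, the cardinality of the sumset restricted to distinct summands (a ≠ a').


Restricted sumset: A +̂ A = {a + a' : a ∈ A, a' ∈ A, a ≠ a'}.
Equivalently, take A + A and drop any sum 2a that is achievable ONLY as a + a for a ∈ A (i.e. sums representable only with equal summands).
Enumerate pairs (a, a') with a < a' (symmetric, so each unordered pair gives one sum; this covers all a ≠ a'):
  -2 + 1 = -1
  -2 + 3 = 1
  -2 + 4 = 2
  -2 + 6 = 4
  -2 + 7 = 5
  -2 + 9 = 7
  1 + 3 = 4
  1 + 4 = 5
  1 + 6 = 7
  1 + 7 = 8
  1 + 9 = 10
  3 + 4 = 7
  3 + 6 = 9
  3 + 7 = 10
  3 + 9 = 12
  4 + 6 = 10
  4 + 7 = 11
  4 + 9 = 13
  6 + 7 = 13
  6 + 9 = 15
  7 + 9 = 16
Collected distinct sums: {-1, 1, 2, 4, 5, 7, 8, 9, 10, 11, 12, 13, 15, 16}
|A +̂ A| = 14
(Reference bound: |A +̂ A| ≥ 2|A| - 3 for |A| ≥ 2, with |A| = 7 giving ≥ 11.)

|A +̂ A| = 14


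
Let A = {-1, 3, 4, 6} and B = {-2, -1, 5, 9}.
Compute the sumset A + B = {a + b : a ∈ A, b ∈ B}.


A + B = {a + b : a ∈ A, b ∈ B}.
Enumerate all |A|·|B| = 4·4 = 16 pairs (a, b) and collect distinct sums.
a = -1: -1+-2=-3, -1+-1=-2, -1+5=4, -1+9=8
a = 3: 3+-2=1, 3+-1=2, 3+5=8, 3+9=12
a = 4: 4+-2=2, 4+-1=3, 4+5=9, 4+9=13
a = 6: 6+-2=4, 6+-1=5, 6+5=11, 6+9=15
Collecting distinct sums: A + B = {-3, -2, 1, 2, 3, 4, 5, 8, 9, 11, 12, 13, 15}
|A + B| = 13

A + B = {-3, -2, 1, 2, 3, 4, 5, 8, 9, 11, 12, 13, 15}


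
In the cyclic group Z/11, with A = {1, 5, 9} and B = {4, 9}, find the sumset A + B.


Work in Z/11Z: reduce every sum a + b modulo 11.
Enumerate all 6 pairs:
a = 1: 1+4=5, 1+9=10
a = 5: 5+4=9, 5+9=3
a = 9: 9+4=2, 9+9=7
Distinct residues collected: {2, 3, 5, 7, 9, 10}
|A + B| = 6 (out of 11 total residues).

A + B = {2, 3, 5, 7, 9, 10}


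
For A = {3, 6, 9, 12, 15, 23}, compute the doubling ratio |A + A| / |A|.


|A| = 6.
Compute A + A by enumerating all 36 pairs.
A + A = {6, 9, 12, 15, 18, 21, 24, 26, 27, 29, 30, 32, 35, 38, 46}, so |A + A| = 15.
K = |A + A| / |A| = 15/6 = 5/2 ≈ 2.5000.
Reference: AP of size 6 gives K = 11/6 ≈ 1.8333; a fully generic set of size 6 gives K ≈ 3.5000.

|A| = 6, |A + A| = 15, K = 15/6 = 5/2.


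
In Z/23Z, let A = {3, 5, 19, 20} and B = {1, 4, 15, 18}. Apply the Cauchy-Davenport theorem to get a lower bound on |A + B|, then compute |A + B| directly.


Cauchy-Davenport: |A + B| ≥ min(p, |A| + |B| - 1) for A, B nonempty in Z/pZ.
|A| = 4, |B| = 4, p = 23.
CD lower bound = min(23, 4 + 4 - 1) = min(23, 7) = 7.
Compute A + B mod 23 directly:
a = 3: 3+1=4, 3+4=7, 3+15=18, 3+18=21
a = 5: 5+1=6, 5+4=9, 5+15=20, 5+18=0
a = 19: 19+1=20, 19+4=0, 19+15=11, 19+18=14
a = 20: 20+1=21, 20+4=1, 20+15=12, 20+18=15
A + B = {0, 1, 4, 6, 7, 9, 11, 12, 14, 15, 18, 20, 21}, so |A + B| = 13.
Verify: 13 ≥ 7? Yes ✓.

CD lower bound = 7, actual |A + B| = 13.


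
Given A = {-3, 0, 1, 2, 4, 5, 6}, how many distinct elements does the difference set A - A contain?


A - A = {a - a' : a, a' ∈ A}; |A| = 7.
Bounds: 2|A|-1 ≤ |A - A| ≤ |A|² - |A| + 1, i.e. 13 ≤ |A - A| ≤ 43.
Note: 0 ∈ A - A always (from a - a). The set is symmetric: if d ∈ A - A then -d ∈ A - A.
Enumerate nonzero differences d = a - a' with a > a' (then include -d):
Positive differences: {1, 2, 3, 4, 5, 6, 7, 8, 9}
Full difference set: {0} ∪ (positive diffs) ∪ (negative diffs).
|A - A| = 1 + 2·9 = 19 (matches direct enumeration: 19).

|A - A| = 19


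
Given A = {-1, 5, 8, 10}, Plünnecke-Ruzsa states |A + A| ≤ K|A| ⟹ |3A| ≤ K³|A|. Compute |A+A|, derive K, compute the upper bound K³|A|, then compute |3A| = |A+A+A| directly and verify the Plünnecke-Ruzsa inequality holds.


|A| = 4.
Step 1: Compute A + A by enumerating all 16 pairs.
A + A = {-2, 4, 7, 9, 10, 13, 15, 16, 18, 20}, so |A + A| = 10.
Step 2: Doubling constant K = |A + A|/|A| = 10/4 = 10/4 ≈ 2.5000.
Step 3: Plünnecke-Ruzsa gives |3A| ≤ K³·|A| = (2.5000)³ · 4 ≈ 62.5000.
Step 4: Compute 3A = A + A + A directly by enumerating all triples (a,b,c) ∈ A³; |3A| = 19.
Step 5: Check 19 ≤ 62.5000? Yes ✓.

K = 10/4, Plünnecke-Ruzsa bound K³|A| ≈ 62.5000, |3A| = 19, inequality holds.


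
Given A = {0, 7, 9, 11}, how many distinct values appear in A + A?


A + A = {a + a' : a, a' ∈ A}; |A| = 4.
General bounds: 2|A| - 1 ≤ |A + A| ≤ |A|(|A|+1)/2, i.e. 7 ≤ |A + A| ≤ 10.
Lower bound 2|A|-1 is attained iff A is an arithmetic progression.
Enumerate sums a + a' for a ≤ a' (symmetric, so this suffices):
a = 0: 0+0=0, 0+7=7, 0+9=9, 0+11=11
a = 7: 7+7=14, 7+9=16, 7+11=18
a = 9: 9+9=18, 9+11=20
a = 11: 11+11=22
Distinct sums: {0, 7, 9, 11, 14, 16, 18, 20, 22}
|A + A| = 9

|A + A| = 9


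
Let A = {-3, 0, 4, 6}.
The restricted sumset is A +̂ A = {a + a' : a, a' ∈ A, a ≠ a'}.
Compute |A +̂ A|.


Restricted sumset: A +̂ A = {a + a' : a ∈ A, a' ∈ A, a ≠ a'}.
Equivalently, take A + A and drop any sum 2a that is achievable ONLY as a + a for a ∈ A (i.e. sums representable only with equal summands).
Enumerate pairs (a, a') with a < a' (symmetric, so each unordered pair gives one sum; this covers all a ≠ a'):
  -3 + 0 = -3
  -3 + 4 = 1
  -3 + 6 = 3
  0 + 4 = 4
  0 + 6 = 6
  4 + 6 = 10
Collected distinct sums: {-3, 1, 3, 4, 6, 10}
|A +̂ A| = 6
(Reference bound: |A +̂ A| ≥ 2|A| - 3 for |A| ≥ 2, with |A| = 4 giving ≥ 5.)

|A +̂ A| = 6


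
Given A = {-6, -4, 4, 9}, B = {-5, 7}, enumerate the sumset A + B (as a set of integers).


A + B = {a + b : a ∈ A, b ∈ B}.
Enumerate all |A|·|B| = 4·2 = 8 pairs (a, b) and collect distinct sums.
a = -6: -6+-5=-11, -6+7=1
a = -4: -4+-5=-9, -4+7=3
a = 4: 4+-5=-1, 4+7=11
a = 9: 9+-5=4, 9+7=16
Collecting distinct sums: A + B = {-11, -9, -1, 1, 3, 4, 11, 16}
|A + B| = 8

A + B = {-11, -9, -1, 1, 3, 4, 11, 16}


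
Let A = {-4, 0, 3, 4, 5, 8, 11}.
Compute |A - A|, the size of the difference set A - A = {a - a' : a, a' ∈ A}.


A - A = {a - a' : a, a' ∈ A}; |A| = 7.
Bounds: 2|A|-1 ≤ |A - A| ≤ |A|² - |A| + 1, i.e. 13 ≤ |A - A| ≤ 43.
Note: 0 ∈ A - A always (from a - a). The set is symmetric: if d ∈ A - A then -d ∈ A - A.
Enumerate nonzero differences d = a - a' with a > a' (then include -d):
Positive differences: {1, 2, 3, 4, 5, 6, 7, 8, 9, 11, 12, 15}
Full difference set: {0} ∪ (positive diffs) ∪ (negative diffs).
|A - A| = 1 + 2·12 = 25 (matches direct enumeration: 25).

|A - A| = 25


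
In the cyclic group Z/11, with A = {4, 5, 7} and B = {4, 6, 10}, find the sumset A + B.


Work in Z/11Z: reduce every sum a + b modulo 11.
Enumerate all 9 pairs:
a = 4: 4+4=8, 4+6=10, 4+10=3
a = 5: 5+4=9, 5+6=0, 5+10=4
a = 7: 7+4=0, 7+6=2, 7+10=6
Distinct residues collected: {0, 2, 3, 4, 6, 8, 9, 10}
|A + B| = 8 (out of 11 total residues).

A + B = {0, 2, 3, 4, 6, 8, 9, 10}


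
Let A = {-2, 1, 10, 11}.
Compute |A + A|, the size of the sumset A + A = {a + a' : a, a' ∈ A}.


A + A = {a + a' : a, a' ∈ A}; |A| = 4.
General bounds: 2|A| - 1 ≤ |A + A| ≤ |A|(|A|+1)/2, i.e. 7 ≤ |A + A| ≤ 10.
Lower bound 2|A|-1 is attained iff A is an arithmetic progression.
Enumerate sums a + a' for a ≤ a' (symmetric, so this suffices):
a = -2: -2+-2=-4, -2+1=-1, -2+10=8, -2+11=9
a = 1: 1+1=2, 1+10=11, 1+11=12
a = 10: 10+10=20, 10+11=21
a = 11: 11+11=22
Distinct sums: {-4, -1, 2, 8, 9, 11, 12, 20, 21, 22}
|A + A| = 10

|A + A| = 10


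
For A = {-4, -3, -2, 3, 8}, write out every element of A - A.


A - A = {a - a' : a, a' ∈ A}.
Compute a - a' for each ordered pair (a, a'):
a = -4: -4--4=0, -4--3=-1, -4--2=-2, -4-3=-7, -4-8=-12
a = -3: -3--4=1, -3--3=0, -3--2=-1, -3-3=-6, -3-8=-11
a = -2: -2--4=2, -2--3=1, -2--2=0, -2-3=-5, -2-8=-10
a = 3: 3--4=7, 3--3=6, 3--2=5, 3-3=0, 3-8=-5
a = 8: 8--4=12, 8--3=11, 8--2=10, 8-3=5, 8-8=0
Collecting distinct values (and noting 0 appears from a-a):
A - A = {-12, -11, -10, -7, -6, -5, -2, -1, 0, 1, 2, 5, 6, 7, 10, 11, 12}
|A - A| = 17

A - A = {-12, -11, -10, -7, -6, -5, -2, -1, 0, 1, 2, 5, 6, 7, 10, 11, 12}


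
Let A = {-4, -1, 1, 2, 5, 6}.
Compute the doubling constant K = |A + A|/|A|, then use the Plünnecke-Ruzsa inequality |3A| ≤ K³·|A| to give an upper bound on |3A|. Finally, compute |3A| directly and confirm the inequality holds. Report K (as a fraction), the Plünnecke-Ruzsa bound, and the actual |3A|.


|A| = 6.
Step 1: Compute A + A by enumerating all 36 pairs.
A + A = {-8, -5, -3, -2, 0, 1, 2, 3, 4, 5, 6, 7, 8, 10, 11, 12}, so |A + A| = 16.
Step 2: Doubling constant K = |A + A|/|A| = 16/6 = 16/6 ≈ 2.6667.
Step 3: Plünnecke-Ruzsa gives |3A| ≤ K³·|A| = (2.6667)³ · 6 ≈ 113.7778.
Step 4: Compute 3A = A + A + A directly by enumerating all triples (a,b,c) ∈ A³; |3A| = 27.
Step 5: Check 27 ≤ 113.7778? Yes ✓.

K = 16/6, Plünnecke-Ruzsa bound K³|A| ≈ 113.7778, |3A| = 27, inequality holds.


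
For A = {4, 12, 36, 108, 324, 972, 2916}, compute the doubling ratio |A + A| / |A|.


|A| = 7.
Compute A + A by enumerating all 49 pairs.
A + A = {8, 16, 24, 40, 48, 72, 112, 120, 144, 216, 328, 336, 360, 432, 648, 976, 984, 1008, 1080, 1296, 1944, 2920, 2928, 2952, 3024, 3240, 3888, 5832}, so |A + A| = 28.
K = |A + A| / |A| = 28/7 = 4/1 ≈ 4.0000.
Reference: AP of size 7 gives K = 13/7 ≈ 1.8571; a fully generic set of size 7 gives K ≈ 4.0000.

|A| = 7, |A + A| = 28, K = 28/7 = 4/1.


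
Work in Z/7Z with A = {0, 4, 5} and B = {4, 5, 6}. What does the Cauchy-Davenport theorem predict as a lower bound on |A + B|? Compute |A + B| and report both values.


Cauchy-Davenport: |A + B| ≥ min(p, |A| + |B| - 1) for A, B nonempty in Z/pZ.
|A| = 3, |B| = 3, p = 7.
CD lower bound = min(7, 3 + 3 - 1) = min(7, 5) = 5.
Compute A + B mod 7 directly:
a = 0: 0+4=4, 0+5=5, 0+6=6
a = 4: 4+4=1, 4+5=2, 4+6=3
a = 5: 5+4=2, 5+5=3, 5+6=4
A + B = {1, 2, 3, 4, 5, 6}, so |A + B| = 6.
Verify: 6 ≥ 5? Yes ✓.

CD lower bound = 5, actual |A + B| = 6.


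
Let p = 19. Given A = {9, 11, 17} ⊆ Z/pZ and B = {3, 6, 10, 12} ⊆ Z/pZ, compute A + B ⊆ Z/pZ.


Work in Z/19Z: reduce every sum a + b modulo 19.
Enumerate all 12 pairs:
a = 9: 9+3=12, 9+6=15, 9+10=0, 9+12=2
a = 11: 11+3=14, 11+6=17, 11+10=2, 11+12=4
a = 17: 17+3=1, 17+6=4, 17+10=8, 17+12=10
Distinct residues collected: {0, 1, 2, 4, 8, 10, 12, 14, 15, 17}
|A + B| = 10 (out of 19 total residues).

A + B = {0, 1, 2, 4, 8, 10, 12, 14, 15, 17}


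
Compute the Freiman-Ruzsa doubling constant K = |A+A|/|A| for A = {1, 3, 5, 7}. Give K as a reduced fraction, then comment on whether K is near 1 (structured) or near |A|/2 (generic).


|A| = 4.
Compute A + A by enumerating all 16 pairs.
A + A = {2, 4, 6, 8, 10, 12, 14}, so |A + A| = 7.
K = |A + A| / |A| = 7/4 (already in lowest terms) ≈ 1.7500.
Reference: AP of size 4 gives K = 7/4 ≈ 1.7500; a fully generic set of size 4 gives K ≈ 2.5000.

|A| = 4, |A + A| = 7, K = 7/4.


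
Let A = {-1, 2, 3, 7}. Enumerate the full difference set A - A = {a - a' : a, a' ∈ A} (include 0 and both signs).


A - A = {a - a' : a, a' ∈ A}.
Compute a - a' for each ordered pair (a, a'):
a = -1: -1--1=0, -1-2=-3, -1-3=-4, -1-7=-8
a = 2: 2--1=3, 2-2=0, 2-3=-1, 2-7=-5
a = 3: 3--1=4, 3-2=1, 3-3=0, 3-7=-4
a = 7: 7--1=8, 7-2=5, 7-3=4, 7-7=0
Collecting distinct values (and noting 0 appears from a-a):
A - A = {-8, -5, -4, -3, -1, 0, 1, 3, 4, 5, 8}
|A - A| = 11

A - A = {-8, -5, -4, -3, -1, 0, 1, 3, 4, 5, 8}


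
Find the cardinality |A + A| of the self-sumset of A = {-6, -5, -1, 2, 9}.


A + A = {a + a' : a, a' ∈ A}; |A| = 5.
General bounds: 2|A| - 1 ≤ |A + A| ≤ |A|(|A|+1)/2, i.e. 9 ≤ |A + A| ≤ 15.
Lower bound 2|A|-1 is attained iff A is an arithmetic progression.
Enumerate sums a + a' for a ≤ a' (symmetric, so this suffices):
a = -6: -6+-6=-12, -6+-5=-11, -6+-1=-7, -6+2=-4, -6+9=3
a = -5: -5+-5=-10, -5+-1=-6, -5+2=-3, -5+9=4
a = -1: -1+-1=-2, -1+2=1, -1+9=8
a = 2: 2+2=4, 2+9=11
a = 9: 9+9=18
Distinct sums: {-12, -11, -10, -7, -6, -4, -3, -2, 1, 3, 4, 8, 11, 18}
|A + A| = 14

|A + A| = 14


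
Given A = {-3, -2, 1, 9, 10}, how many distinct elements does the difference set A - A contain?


A - A = {a - a' : a, a' ∈ A}; |A| = 5.
Bounds: 2|A|-1 ≤ |A - A| ≤ |A|² - |A| + 1, i.e. 9 ≤ |A - A| ≤ 21.
Note: 0 ∈ A - A always (from a - a). The set is symmetric: if d ∈ A - A then -d ∈ A - A.
Enumerate nonzero differences d = a - a' with a > a' (then include -d):
Positive differences: {1, 3, 4, 8, 9, 11, 12, 13}
Full difference set: {0} ∪ (positive diffs) ∪ (negative diffs).
|A - A| = 1 + 2·8 = 17 (matches direct enumeration: 17).

|A - A| = 17


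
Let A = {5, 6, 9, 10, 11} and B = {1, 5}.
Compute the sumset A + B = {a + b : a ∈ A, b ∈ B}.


A + B = {a + b : a ∈ A, b ∈ B}.
Enumerate all |A|·|B| = 5·2 = 10 pairs (a, b) and collect distinct sums.
a = 5: 5+1=6, 5+5=10
a = 6: 6+1=7, 6+5=11
a = 9: 9+1=10, 9+5=14
a = 10: 10+1=11, 10+5=15
a = 11: 11+1=12, 11+5=16
Collecting distinct sums: A + B = {6, 7, 10, 11, 12, 14, 15, 16}
|A + B| = 8

A + B = {6, 7, 10, 11, 12, 14, 15, 16}


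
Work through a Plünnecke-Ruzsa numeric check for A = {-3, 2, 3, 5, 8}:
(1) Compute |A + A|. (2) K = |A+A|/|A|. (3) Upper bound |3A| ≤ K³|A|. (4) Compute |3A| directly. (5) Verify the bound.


|A| = 5.
Step 1: Compute A + A by enumerating all 25 pairs.
A + A = {-6, -1, 0, 2, 4, 5, 6, 7, 8, 10, 11, 13, 16}, so |A + A| = 13.
Step 2: Doubling constant K = |A + A|/|A| = 13/5 = 13/5 ≈ 2.6000.
Step 3: Plünnecke-Ruzsa gives |3A| ≤ K³·|A| = (2.6000)³ · 5 ≈ 87.8800.
Step 4: Compute 3A = A + A + A directly by enumerating all triples (a,b,c) ∈ A³; |3A| = 24.
Step 5: Check 24 ≤ 87.8800? Yes ✓.

K = 13/5, Plünnecke-Ruzsa bound K³|A| ≈ 87.8800, |3A| = 24, inequality holds.


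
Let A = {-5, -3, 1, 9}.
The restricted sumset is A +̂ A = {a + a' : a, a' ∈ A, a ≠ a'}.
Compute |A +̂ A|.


Restricted sumset: A +̂ A = {a + a' : a ∈ A, a' ∈ A, a ≠ a'}.
Equivalently, take A + A and drop any sum 2a that is achievable ONLY as a + a for a ∈ A (i.e. sums representable only with equal summands).
Enumerate pairs (a, a') with a < a' (symmetric, so each unordered pair gives one sum; this covers all a ≠ a'):
  -5 + -3 = -8
  -5 + 1 = -4
  -5 + 9 = 4
  -3 + 1 = -2
  -3 + 9 = 6
  1 + 9 = 10
Collected distinct sums: {-8, -4, -2, 4, 6, 10}
|A +̂ A| = 6
(Reference bound: |A +̂ A| ≥ 2|A| - 3 for |A| ≥ 2, with |A| = 4 giving ≥ 5.)

|A +̂ A| = 6


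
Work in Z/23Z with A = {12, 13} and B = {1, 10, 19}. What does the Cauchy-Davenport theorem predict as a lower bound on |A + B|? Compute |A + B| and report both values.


Cauchy-Davenport: |A + B| ≥ min(p, |A| + |B| - 1) for A, B nonempty in Z/pZ.
|A| = 2, |B| = 3, p = 23.
CD lower bound = min(23, 2 + 3 - 1) = min(23, 4) = 4.
Compute A + B mod 23 directly:
a = 12: 12+1=13, 12+10=22, 12+19=8
a = 13: 13+1=14, 13+10=0, 13+19=9
A + B = {0, 8, 9, 13, 14, 22}, so |A + B| = 6.
Verify: 6 ≥ 4? Yes ✓.

CD lower bound = 4, actual |A + B| = 6.


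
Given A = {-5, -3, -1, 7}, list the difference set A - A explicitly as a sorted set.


A - A = {a - a' : a, a' ∈ A}.
Compute a - a' for each ordered pair (a, a'):
a = -5: -5--5=0, -5--3=-2, -5--1=-4, -5-7=-12
a = -3: -3--5=2, -3--3=0, -3--1=-2, -3-7=-10
a = -1: -1--5=4, -1--3=2, -1--1=0, -1-7=-8
a = 7: 7--5=12, 7--3=10, 7--1=8, 7-7=0
Collecting distinct values (and noting 0 appears from a-a):
A - A = {-12, -10, -8, -4, -2, 0, 2, 4, 8, 10, 12}
|A - A| = 11

A - A = {-12, -10, -8, -4, -2, 0, 2, 4, 8, 10, 12}


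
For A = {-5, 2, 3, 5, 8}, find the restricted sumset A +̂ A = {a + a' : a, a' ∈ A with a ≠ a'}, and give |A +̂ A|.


Restricted sumset: A +̂ A = {a + a' : a ∈ A, a' ∈ A, a ≠ a'}.
Equivalently, take A + A and drop any sum 2a that is achievable ONLY as a + a for a ∈ A (i.e. sums representable only with equal summands).
Enumerate pairs (a, a') with a < a' (symmetric, so each unordered pair gives one sum; this covers all a ≠ a'):
  -5 + 2 = -3
  -5 + 3 = -2
  -5 + 5 = 0
  -5 + 8 = 3
  2 + 3 = 5
  2 + 5 = 7
  2 + 8 = 10
  3 + 5 = 8
  3 + 8 = 11
  5 + 8 = 13
Collected distinct sums: {-3, -2, 0, 3, 5, 7, 8, 10, 11, 13}
|A +̂ A| = 10
(Reference bound: |A +̂ A| ≥ 2|A| - 3 for |A| ≥ 2, with |A| = 5 giving ≥ 7.)

|A +̂ A| = 10


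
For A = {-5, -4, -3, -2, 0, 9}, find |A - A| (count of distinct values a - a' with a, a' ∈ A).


A - A = {a - a' : a, a' ∈ A}; |A| = 6.
Bounds: 2|A|-1 ≤ |A - A| ≤ |A|² - |A| + 1, i.e. 11 ≤ |A - A| ≤ 31.
Note: 0 ∈ A - A always (from a - a). The set is symmetric: if d ∈ A - A then -d ∈ A - A.
Enumerate nonzero differences d = a - a' with a > a' (then include -d):
Positive differences: {1, 2, 3, 4, 5, 9, 11, 12, 13, 14}
Full difference set: {0} ∪ (positive diffs) ∪ (negative diffs).
|A - A| = 1 + 2·10 = 21 (matches direct enumeration: 21).

|A - A| = 21


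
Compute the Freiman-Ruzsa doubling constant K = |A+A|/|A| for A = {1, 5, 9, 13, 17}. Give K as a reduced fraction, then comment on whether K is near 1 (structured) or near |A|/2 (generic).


|A| = 5.
Compute A + A by enumerating all 25 pairs.
A + A = {2, 6, 10, 14, 18, 22, 26, 30, 34}, so |A + A| = 9.
K = |A + A| / |A| = 9/5 (already in lowest terms) ≈ 1.8000.
Reference: AP of size 5 gives K = 9/5 ≈ 1.8000; a fully generic set of size 5 gives K ≈ 3.0000.

|A| = 5, |A + A| = 9, K = 9/5.


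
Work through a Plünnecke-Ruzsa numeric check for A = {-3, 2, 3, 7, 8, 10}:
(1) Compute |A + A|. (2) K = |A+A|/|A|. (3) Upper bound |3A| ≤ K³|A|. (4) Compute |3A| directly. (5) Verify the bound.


|A| = 6.
Step 1: Compute A + A by enumerating all 36 pairs.
A + A = {-6, -1, 0, 4, 5, 6, 7, 9, 10, 11, 12, 13, 14, 15, 16, 17, 18, 20}, so |A + A| = 18.
Step 2: Doubling constant K = |A + A|/|A| = 18/6 = 18/6 ≈ 3.0000.
Step 3: Plünnecke-Ruzsa gives |3A| ≤ K³·|A| = (3.0000)³ · 6 ≈ 162.0000.
Step 4: Compute 3A = A + A + A directly by enumerating all triples (a,b,c) ∈ A³; |3A| = 31.
Step 5: Check 31 ≤ 162.0000? Yes ✓.

K = 18/6, Plünnecke-Ruzsa bound K³|A| ≈ 162.0000, |3A| = 31, inequality holds.


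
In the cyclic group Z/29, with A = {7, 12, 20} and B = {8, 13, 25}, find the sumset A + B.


Work in Z/29Z: reduce every sum a + b modulo 29.
Enumerate all 9 pairs:
a = 7: 7+8=15, 7+13=20, 7+25=3
a = 12: 12+8=20, 12+13=25, 12+25=8
a = 20: 20+8=28, 20+13=4, 20+25=16
Distinct residues collected: {3, 4, 8, 15, 16, 20, 25, 28}
|A + B| = 8 (out of 29 total residues).

A + B = {3, 4, 8, 15, 16, 20, 25, 28}


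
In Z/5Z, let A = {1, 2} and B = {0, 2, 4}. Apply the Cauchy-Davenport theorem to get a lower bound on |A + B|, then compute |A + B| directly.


Cauchy-Davenport: |A + B| ≥ min(p, |A| + |B| - 1) for A, B nonempty in Z/pZ.
|A| = 2, |B| = 3, p = 5.
CD lower bound = min(5, 2 + 3 - 1) = min(5, 4) = 4.
Compute A + B mod 5 directly:
a = 1: 1+0=1, 1+2=3, 1+4=0
a = 2: 2+0=2, 2+2=4, 2+4=1
A + B = {0, 1, 2, 3, 4}, so |A + B| = 5.
Verify: 5 ≥ 4? Yes ✓.

CD lower bound = 4, actual |A + B| = 5.


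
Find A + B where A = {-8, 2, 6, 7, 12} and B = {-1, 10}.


A + B = {a + b : a ∈ A, b ∈ B}.
Enumerate all |A|·|B| = 5·2 = 10 pairs (a, b) and collect distinct sums.
a = -8: -8+-1=-9, -8+10=2
a = 2: 2+-1=1, 2+10=12
a = 6: 6+-1=5, 6+10=16
a = 7: 7+-1=6, 7+10=17
a = 12: 12+-1=11, 12+10=22
Collecting distinct sums: A + B = {-9, 1, 2, 5, 6, 11, 12, 16, 17, 22}
|A + B| = 10

A + B = {-9, 1, 2, 5, 6, 11, 12, 16, 17, 22}


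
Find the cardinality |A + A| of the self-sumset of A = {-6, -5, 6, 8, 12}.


A + A = {a + a' : a, a' ∈ A}; |A| = 5.
General bounds: 2|A| - 1 ≤ |A + A| ≤ |A|(|A|+1)/2, i.e. 9 ≤ |A + A| ≤ 15.
Lower bound 2|A|-1 is attained iff A is an arithmetic progression.
Enumerate sums a + a' for a ≤ a' (symmetric, so this suffices):
a = -6: -6+-6=-12, -6+-5=-11, -6+6=0, -6+8=2, -6+12=6
a = -5: -5+-5=-10, -5+6=1, -5+8=3, -5+12=7
a = 6: 6+6=12, 6+8=14, 6+12=18
a = 8: 8+8=16, 8+12=20
a = 12: 12+12=24
Distinct sums: {-12, -11, -10, 0, 1, 2, 3, 6, 7, 12, 14, 16, 18, 20, 24}
|A + A| = 15

|A + A| = 15


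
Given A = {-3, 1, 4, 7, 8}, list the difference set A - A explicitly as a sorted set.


A - A = {a - a' : a, a' ∈ A}.
Compute a - a' for each ordered pair (a, a'):
a = -3: -3--3=0, -3-1=-4, -3-4=-7, -3-7=-10, -3-8=-11
a = 1: 1--3=4, 1-1=0, 1-4=-3, 1-7=-6, 1-8=-7
a = 4: 4--3=7, 4-1=3, 4-4=0, 4-7=-3, 4-8=-4
a = 7: 7--3=10, 7-1=6, 7-4=3, 7-7=0, 7-8=-1
a = 8: 8--3=11, 8-1=7, 8-4=4, 8-7=1, 8-8=0
Collecting distinct values (and noting 0 appears from a-a):
A - A = {-11, -10, -7, -6, -4, -3, -1, 0, 1, 3, 4, 6, 7, 10, 11}
|A - A| = 15

A - A = {-11, -10, -7, -6, -4, -3, -1, 0, 1, 3, 4, 6, 7, 10, 11}


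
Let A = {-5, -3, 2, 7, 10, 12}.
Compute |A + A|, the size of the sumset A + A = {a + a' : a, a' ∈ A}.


A + A = {a + a' : a, a' ∈ A}; |A| = 6.
General bounds: 2|A| - 1 ≤ |A + A| ≤ |A|(|A|+1)/2, i.e. 11 ≤ |A + A| ≤ 21.
Lower bound 2|A|-1 is attained iff A is an arithmetic progression.
Enumerate sums a + a' for a ≤ a' (symmetric, so this suffices):
a = -5: -5+-5=-10, -5+-3=-8, -5+2=-3, -5+7=2, -5+10=5, -5+12=7
a = -3: -3+-3=-6, -3+2=-1, -3+7=4, -3+10=7, -3+12=9
a = 2: 2+2=4, 2+7=9, 2+10=12, 2+12=14
a = 7: 7+7=14, 7+10=17, 7+12=19
a = 10: 10+10=20, 10+12=22
a = 12: 12+12=24
Distinct sums: {-10, -8, -6, -3, -1, 2, 4, 5, 7, 9, 12, 14, 17, 19, 20, 22, 24}
|A + A| = 17

|A + A| = 17


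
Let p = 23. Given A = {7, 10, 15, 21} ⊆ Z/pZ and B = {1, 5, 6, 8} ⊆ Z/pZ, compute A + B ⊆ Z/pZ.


Work in Z/23Z: reduce every sum a + b modulo 23.
Enumerate all 16 pairs:
a = 7: 7+1=8, 7+5=12, 7+6=13, 7+8=15
a = 10: 10+1=11, 10+5=15, 10+6=16, 10+8=18
a = 15: 15+1=16, 15+5=20, 15+6=21, 15+8=0
a = 21: 21+1=22, 21+5=3, 21+6=4, 21+8=6
Distinct residues collected: {0, 3, 4, 6, 8, 11, 12, 13, 15, 16, 18, 20, 21, 22}
|A + B| = 14 (out of 23 total residues).

A + B = {0, 3, 4, 6, 8, 11, 12, 13, 15, 16, 18, 20, 21, 22}


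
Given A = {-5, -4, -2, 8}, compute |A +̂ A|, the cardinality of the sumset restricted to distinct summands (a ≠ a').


Restricted sumset: A +̂ A = {a + a' : a ∈ A, a' ∈ A, a ≠ a'}.
Equivalently, take A + A and drop any sum 2a that is achievable ONLY as a + a for a ∈ A (i.e. sums representable only with equal summands).
Enumerate pairs (a, a') with a < a' (symmetric, so each unordered pair gives one sum; this covers all a ≠ a'):
  -5 + -4 = -9
  -5 + -2 = -7
  -5 + 8 = 3
  -4 + -2 = -6
  -4 + 8 = 4
  -2 + 8 = 6
Collected distinct sums: {-9, -7, -6, 3, 4, 6}
|A +̂ A| = 6
(Reference bound: |A +̂ A| ≥ 2|A| - 3 for |A| ≥ 2, with |A| = 4 giving ≥ 5.)

|A +̂ A| = 6


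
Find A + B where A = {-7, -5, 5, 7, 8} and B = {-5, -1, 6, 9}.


A + B = {a + b : a ∈ A, b ∈ B}.
Enumerate all |A|·|B| = 5·4 = 20 pairs (a, b) and collect distinct sums.
a = -7: -7+-5=-12, -7+-1=-8, -7+6=-1, -7+9=2
a = -5: -5+-5=-10, -5+-1=-6, -5+6=1, -5+9=4
a = 5: 5+-5=0, 5+-1=4, 5+6=11, 5+9=14
a = 7: 7+-5=2, 7+-1=6, 7+6=13, 7+9=16
a = 8: 8+-5=3, 8+-1=7, 8+6=14, 8+9=17
Collecting distinct sums: A + B = {-12, -10, -8, -6, -1, 0, 1, 2, 3, 4, 6, 7, 11, 13, 14, 16, 17}
|A + B| = 17

A + B = {-12, -10, -8, -6, -1, 0, 1, 2, 3, 4, 6, 7, 11, 13, 14, 16, 17}


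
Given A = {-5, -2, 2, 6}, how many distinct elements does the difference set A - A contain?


A - A = {a - a' : a, a' ∈ A}; |A| = 4.
Bounds: 2|A|-1 ≤ |A - A| ≤ |A|² - |A| + 1, i.e. 7 ≤ |A - A| ≤ 13.
Note: 0 ∈ A - A always (from a - a). The set is symmetric: if d ∈ A - A then -d ∈ A - A.
Enumerate nonzero differences d = a - a' with a > a' (then include -d):
Positive differences: {3, 4, 7, 8, 11}
Full difference set: {0} ∪ (positive diffs) ∪ (negative diffs).
|A - A| = 1 + 2·5 = 11 (matches direct enumeration: 11).

|A - A| = 11


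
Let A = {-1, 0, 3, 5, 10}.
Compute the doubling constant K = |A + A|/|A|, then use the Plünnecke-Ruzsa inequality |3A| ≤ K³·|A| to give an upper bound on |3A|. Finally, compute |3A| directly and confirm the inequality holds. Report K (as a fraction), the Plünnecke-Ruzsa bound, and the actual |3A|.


|A| = 5.
Step 1: Compute A + A by enumerating all 25 pairs.
A + A = {-2, -1, 0, 2, 3, 4, 5, 6, 8, 9, 10, 13, 15, 20}, so |A + A| = 14.
Step 2: Doubling constant K = |A + A|/|A| = 14/5 = 14/5 ≈ 2.8000.
Step 3: Plünnecke-Ruzsa gives |3A| ≤ K³·|A| = (2.8000)³ · 5 ≈ 109.7600.
Step 4: Compute 3A = A + A + A directly by enumerating all triples (a,b,c) ∈ A³; |3A| = 26.
Step 5: Check 26 ≤ 109.7600? Yes ✓.

K = 14/5, Plünnecke-Ruzsa bound K³|A| ≈ 109.7600, |3A| = 26, inequality holds.


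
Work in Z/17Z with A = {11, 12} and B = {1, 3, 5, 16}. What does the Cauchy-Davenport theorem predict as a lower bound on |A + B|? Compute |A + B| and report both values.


Cauchy-Davenport: |A + B| ≥ min(p, |A| + |B| - 1) for A, B nonempty in Z/pZ.
|A| = 2, |B| = 4, p = 17.
CD lower bound = min(17, 2 + 4 - 1) = min(17, 5) = 5.
Compute A + B mod 17 directly:
a = 11: 11+1=12, 11+3=14, 11+5=16, 11+16=10
a = 12: 12+1=13, 12+3=15, 12+5=0, 12+16=11
A + B = {0, 10, 11, 12, 13, 14, 15, 16}, so |A + B| = 8.
Verify: 8 ≥ 5? Yes ✓.

CD lower bound = 5, actual |A + B| = 8.


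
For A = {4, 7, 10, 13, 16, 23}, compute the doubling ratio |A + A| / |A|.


|A| = 6.
Compute A + A by enumerating all 36 pairs.
A + A = {8, 11, 14, 17, 20, 23, 26, 27, 29, 30, 32, 33, 36, 39, 46}, so |A + A| = 15.
K = |A + A| / |A| = 15/6 = 5/2 ≈ 2.5000.
Reference: AP of size 6 gives K = 11/6 ≈ 1.8333; a fully generic set of size 6 gives K ≈ 3.5000.

|A| = 6, |A + A| = 15, K = 15/6 = 5/2.


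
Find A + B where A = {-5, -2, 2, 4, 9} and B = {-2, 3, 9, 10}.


A + B = {a + b : a ∈ A, b ∈ B}.
Enumerate all |A|·|B| = 5·4 = 20 pairs (a, b) and collect distinct sums.
a = -5: -5+-2=-7, -5+3=-2, -5+9=4, -5+10=5
a = -2: -2+-2=-4, -2+3=1, -2+9=7, -2+10=8
a = 2: 2+-2=0, 2+3=5, 2+9=11, 2+10=12
a = 4: 4+-2=2, 4+3=7, 4+9=13, 4+10=14
a = 9: 9+-2=7, 9+3=12, 9+9=18, 9+10=19
Collecting distinct sums: A + B = {-7, -4, -2, 0, 1, 2, 4, 5, 7, 8, 11, 12, 13, 14, 18, 19}
|A + B| = 16

A + B = {-7, -4, -2, 0, 1, 2, 4, 5, 7, 8, 11, 12, 13, 14, 18, 19}


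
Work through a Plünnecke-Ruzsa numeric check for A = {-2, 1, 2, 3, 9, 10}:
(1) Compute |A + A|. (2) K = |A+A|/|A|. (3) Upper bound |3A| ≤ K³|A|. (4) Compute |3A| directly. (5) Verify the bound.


|A| = 6.
Step 1: Compute A + A by enumerating all 36 pairs.
A + A = {-4, -1, 0, 1, 2, 3, 4, 5, 6, 7, 8, 10, 11, 12, 13, 18, 19, 20}, so |A + A| = 18.
Step 2: Doubling constant K = |A + A|/|A| = 18/6 = 18/6 ≈ 3.0000.
Step 3: Plünnecke-Ruzsa gives |3A| ≤ K³·|A| = (3.0000)³ · 6 ≈ 162.0000.
Step 4: Compute 3A = A + A + A directly by enumerating all triples (a,b,c) ∈ A³; |3A| = 32.
Step 5: Check 32 ≤ 162.0000? Yes ✓.

K = 18/6, Plünnecke-Ruzsa bound K³|A| ≈ 162.0000, |3A| = 32, inequality holds.


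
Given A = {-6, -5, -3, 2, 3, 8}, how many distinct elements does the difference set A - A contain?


A - A = {a - a' : a, a' ∈ A}; |A| = 6.
Bounds: 2|A|-1 ≤ |A - A| ≤ |A|² - |A| + 1, i.e. 11 ≤ |A - A| ≤ 31.
Note: 0 ∈ A - A always (from a - a). The set is symmetric: if d ∈ A - A then -d ∈ A - A.
Enumerate nonzero differences d = a - a' with a > a' (then include -d):
Positive differences: {1, 2, 3, 5, 6, 7, 8, 9, 11, 13, 14}
Full difference set: {0} ∪ (positive diffs) ∪ (negative diffs).
|A - A| = 1 + 2·11 = 23 (matches direct enumeration: 23).

|A - A| = 23


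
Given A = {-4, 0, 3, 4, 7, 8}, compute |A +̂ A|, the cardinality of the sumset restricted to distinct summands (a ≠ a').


Restricted sumset: A +̂ A = {a + a' : a ∈ A, a' ∈ A, a ≠ a'}.
Equivalently, take A + A and drop any sum 2a that is achievable ONLY as a + a for a ∈ A (i.e. sums representable only with equal summands).
Enumerate pairs (a, a') with a < a' (symmetric, so each unordered pair gives one sum; this covers all a ≠ a'):
  -4 + 0 = -4
  -4 + 3 = -1
  -4 + 4 = 0
  -4 + 7 = 3
  -4 + 8 = 4
  0 + 3 = 3
  0 + 4 = 4
  0 + 7 = 7
  0 + 8 = 8
  3 + 4 = 7
  3 + 7 = 10
  3 + 8 = 11
  4 + 7 = 11
  4 + 8 = 12
  7 + 8 = 15
Collected distinct sums: {-4, -1, 0, 3, 4, 7, 8, 10, 11, 12, 15}
|A +̂ A| = 11
(Reference bound: |A +̂ A| ≥ 2|A| - 3 for |A| ≥ 2, with |A| = 6 giving ≥ 9.)

|A +̂ A| = 11


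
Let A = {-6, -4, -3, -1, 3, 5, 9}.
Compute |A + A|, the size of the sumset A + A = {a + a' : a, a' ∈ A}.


A + A = {a + a' : a, a' ∈ A}; |A| = 7.
General bounds: 2|A| - 1 ≤ |A + A| ≤ |A|(|A|+1)/2, i.e. 13 ≤ |A + A| ≤ 28.
Lower bound 2|A|-1 is attained iff A is an arithmetic progression.
Enumerate sums a + a' for a ≤ a' (symmetric, so this suffices):
a = -6: -6+-6=-12, -6+-4=-10, -6+-3=-9, -6+-1=-7, -6+3=-3, -6+5=-1, -6+9=3
a = -4: -4+-4=-8, -4+-3=-7, -4+-1=-5, -4+3=-1, -4+5=1, -4+9=5
a = -3: -3+-3=-6, -3+-1=-4, -3+3=0, -3+5=2, -3+9=6
a = -1: -1+-1=-2, -1+3=2, -1+5=4, -1+9=8
a = 3: 3+3=6, 3+5=8, 3+9=12
a = 5: 5+5=10, 5+9=14
a = 9: 9+9=18
Distinct sums: {-12, -10, -9, -8, -7, -6, -5, -4, -3, -2, -1, 0, 1, 2, 3, 4, 5, 6, 8, 10, 12, 14, 18}
|A + A| = 23

|A + A| = 23


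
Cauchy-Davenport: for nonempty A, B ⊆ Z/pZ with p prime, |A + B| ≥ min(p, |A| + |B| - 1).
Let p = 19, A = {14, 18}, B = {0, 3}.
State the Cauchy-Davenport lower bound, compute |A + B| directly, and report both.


Cauchy-Davenport: |A + B| ≥ min(p, |A| + |B| - 1) for A, B nonempty in Z/pZ.
|A| = 2, |B| = 2, p = 19.
CD lower bound = min(19, 2 + 2 - 1) = min(19, 3) = 3.
Compute A + B mod 19 directly:
a = 14: 14+0=14, 14+3=17
a = 18: 18+0=18, 18+3=2
A + B = {2, 14, 17, 18}, so |A + B| = 4.
Verify: 4 ≥ 3? Yes ✓.

CD lower bound = 3, actual |A + B| = 4.


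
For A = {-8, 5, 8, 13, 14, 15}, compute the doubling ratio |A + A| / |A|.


|A| = 6.
Compute A + A by enumerating all 36 pairs.
A + A = {-16, -3, 0, 5, 6, 7, 10, 13, 16, 18, 19, 20, 21, 22, 23, 26, 27, 28, 29, 30}, so |A + A| = 20.
K = |A + A| / |A| = 20/6 = 10/3 ≈ 3.3333.
Reference: AP of size 6 gives K = 11/6 ≈ 1.8333; a fully generic set of size 6 gives K ≈ 3.5000.

|A| = 6, |A + A| = 20, K = 20/6 = 10/3.


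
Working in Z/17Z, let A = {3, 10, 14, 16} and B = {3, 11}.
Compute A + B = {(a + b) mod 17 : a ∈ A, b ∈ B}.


Work in Z/17Z: reduce every sum a + b modulo 17.
Enumerate all 8 pairs:
a = 3: 3+3=6, 3+11=14
a = 10: 10+3=13, 10+11=4
a = 14: 14+3=0, 14+11=8
a = 16: 16+3=2, 16+11=10
Distinct residues collected: {0, 2, 4, 6, 8, 10, 13, 14}
|A + B| = 8 (out of 17 total residues).

A + B = {0, 2, 4, 6, 8, 10, 13, 14}


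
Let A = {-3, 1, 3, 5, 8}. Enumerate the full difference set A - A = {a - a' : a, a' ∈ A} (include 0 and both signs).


A - A = {a - a' : a, a' ∈ A}.
Compute a - a' for each ordered pair (a, a'):
a = -3: -3--3=0, -3-1=-4, -3-3=-6, -3-5=-8, -3-8=-11
a = 1: 1--3=4, 1-1=0, 1-3=-2, 1-5=-4, 1-8=-7
a = 3: 3--3=6, 3-1=2, 3-3=0, 3-5=-2, 3-8=-5
a = 5: 5--3=8, 5-1=4, 5-3=2, 5-5=0, 5-8=-3
a = 8: 8--3=11, 8-1=7, 8-3=5, 8-5=3, 8-8=0
Collecting distinct values (and noting 0 appears from a-a):
A - A = {-11, -8, -7, -6, -5, -4, -3, -2, 0, 2, 3, 4, 5, 6, 7, 8, 11}
|A - A| = 17

A - A = {-11, -8, -7, -6, -5, -4, -3, -2, 0, 2, 3, 4, 5, 6, 7, 8, 11}


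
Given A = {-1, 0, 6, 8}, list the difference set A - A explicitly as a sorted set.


A - A = {a - a' : a, a' ∈ A}.
Compute a - a' for each ordered pair (a, a'):
a = -1: -1--1=0, -1-0=-1, -1-6=-7, -1-8=-9
a = 0: 0--1=1, 0-0=0, 0-6=-6, 0-8=-8
a = 6: 6--1=7, 6-0=6, 6-6=0, 6-8=-2
a = 8: 8--1=9, 8-0=8, 8-6=2, 8-8=0
Collecting distinct values (and noting 0 appears from a-a):
A - A = {-9, -8, -7, -6, -2, -1, 0, 1, 2, 6, 7, 8, 9}
|A - A| = 13

A - A = {-9, -8, -7, -6, -2, -1, 0, 1, 2, 6, 7, 8, 9}


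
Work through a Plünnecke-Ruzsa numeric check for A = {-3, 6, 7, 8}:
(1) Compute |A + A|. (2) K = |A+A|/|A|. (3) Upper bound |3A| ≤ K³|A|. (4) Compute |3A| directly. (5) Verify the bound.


|A| = 4.
Step 1: Compute A + A by enumerating all 16 pairs.
A + A = {-6, 3, 4, 5, 12, 13, 14, 15, 16}, so |A + A| = 9.
Step 2: Doubling constant K = |A + A|/|A| = 9/4 = 9/4 ≈ 2.2500.
Step 3: Plünnecke-Ruzsa gives |3A| ≤ K³·|A| = (2.2500)³ · 4 ≈ 45.5625.
Step 4: Compute 3A = A + A + A directly by enumerating all triples (a,b,c) ∈ A³; |3A| = 16.
Step 5: Check 16 ≤ 45.5625? Yes ✓.

K = 9/4, Plünnecke-Ruzsa bound K³|A| ≈ 45.5625, |3A| = 16, inequality holds.
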